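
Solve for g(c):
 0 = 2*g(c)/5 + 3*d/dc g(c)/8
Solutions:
 g(c) = C1*exp(-16*c/15)


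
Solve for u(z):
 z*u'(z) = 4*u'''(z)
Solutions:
 u(z) = C1 + Integral(C2*airyai(2^(1/3)*z/2) + C3*airybi(2^(1/3)*z/2), z)


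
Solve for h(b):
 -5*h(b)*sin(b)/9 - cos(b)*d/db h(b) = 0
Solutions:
 h(b) = C1*cos(b)^(5/9)


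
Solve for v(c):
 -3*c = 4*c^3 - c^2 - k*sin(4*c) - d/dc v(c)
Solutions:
 v(c) = C1 + c^4 - c^3/3 + 3*c^2/2 + k*cos(4*c)/4


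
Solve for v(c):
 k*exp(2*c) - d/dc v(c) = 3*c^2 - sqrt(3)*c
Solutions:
 v(c) = C1 - c^3 + sqrt(3)*c^2/2 + k*exp(2*c)/2


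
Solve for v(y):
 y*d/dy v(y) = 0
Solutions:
 v(y) = C1


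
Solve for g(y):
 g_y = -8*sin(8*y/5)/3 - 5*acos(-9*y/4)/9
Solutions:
 g(y) = C1 - 5*y*acos(-9*y/4)/9 - 5*sqrt(16 - 81*y^2)/81 + 5*cos(8*y/5)/3


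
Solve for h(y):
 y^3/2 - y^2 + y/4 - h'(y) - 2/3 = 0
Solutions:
 h(y) = C1 + y^4/8 - y^3/3 + y^2/8 - 2*y/3


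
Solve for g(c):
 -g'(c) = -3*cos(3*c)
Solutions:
 g(c) = C1 + sin(3*c)


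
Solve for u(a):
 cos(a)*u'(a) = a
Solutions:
 u(a) = C1 + Integral(a/cos(a), a)


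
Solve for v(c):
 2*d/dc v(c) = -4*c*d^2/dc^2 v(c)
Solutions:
 v(c) = C1 + C2*sqrt(c)


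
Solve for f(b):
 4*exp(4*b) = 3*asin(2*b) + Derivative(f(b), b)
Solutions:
 f(b) = C1 - 3*b*asin(2*b) - 3*sqrt(1 - 4*b^2)/2 + exp(4*b)


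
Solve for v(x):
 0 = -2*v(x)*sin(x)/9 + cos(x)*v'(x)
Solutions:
 v(x) = C1/cos(x)^(2/9)


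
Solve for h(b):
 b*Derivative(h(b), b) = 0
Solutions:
 h(b) = C1


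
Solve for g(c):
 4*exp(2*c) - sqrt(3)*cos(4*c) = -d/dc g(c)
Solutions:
 g(c) = C1 - 2*exp(2*c) + sqrt(3)*sin(4*c)/4


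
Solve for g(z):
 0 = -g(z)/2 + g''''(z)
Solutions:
 g(z) = C1*exp(-2^(3/4)*z/2) + C2*exp(2^(3/4)*z/2) + C3*sin(2^(3/4)*z/2) + C4*cos(2^(3/4)*z/2)


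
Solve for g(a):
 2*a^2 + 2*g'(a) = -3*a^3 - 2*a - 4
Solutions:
 g(a) = C1 - 3*a^4/8 - a^3/3 - a^2/2 - 2*a


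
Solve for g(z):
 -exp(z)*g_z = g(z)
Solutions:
 g(z) = C1*exp(exp(-z))


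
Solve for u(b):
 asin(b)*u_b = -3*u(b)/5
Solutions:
 u(b) = C1*exp(-3*Integral(1/asin(b), b)/5)


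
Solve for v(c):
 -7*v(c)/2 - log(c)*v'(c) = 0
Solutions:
 v(c) = C1*exp(-7*li(c)/2)


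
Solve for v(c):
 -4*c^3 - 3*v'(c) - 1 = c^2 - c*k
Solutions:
 v(c) = C1 - c^4/3 - c^3/9 + c^2*k/6 - c/3


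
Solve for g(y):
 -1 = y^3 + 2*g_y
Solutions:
 g(y) = C1 - y^4/8 - y/2


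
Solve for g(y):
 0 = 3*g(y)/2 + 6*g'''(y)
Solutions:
 g(y) = C3*exp(-2^(1/3)*y/2) + (C1*sin(2^(1/3)*sqrt(3)*y/4) + C2*cos(2^(1/3)*sqrt(3)*y/4))*exp(2^(1/3)*y/4)


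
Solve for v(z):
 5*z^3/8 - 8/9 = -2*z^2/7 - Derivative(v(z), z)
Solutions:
 v(z) = C1 - 5*z^4/32 - 2*z^3/21 + 8*z/9


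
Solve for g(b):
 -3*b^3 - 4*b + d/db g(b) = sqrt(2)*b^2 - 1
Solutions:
 g(b) = C1 + 3*b^4/4 + sqrt(2)*b^3/3 + 2*b^2 - b


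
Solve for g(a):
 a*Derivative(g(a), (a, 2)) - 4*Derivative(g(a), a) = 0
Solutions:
 g(a) = C1 + C2*a^5


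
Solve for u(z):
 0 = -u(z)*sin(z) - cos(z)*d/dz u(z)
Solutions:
 u(z) = C1*cos(z)


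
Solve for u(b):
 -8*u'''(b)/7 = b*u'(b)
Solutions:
 u(b) = C1 + Integral(C2*airyai(-7^(1/3)*b/2) + C3*airybi(-7^(1/3)*b/2), b)


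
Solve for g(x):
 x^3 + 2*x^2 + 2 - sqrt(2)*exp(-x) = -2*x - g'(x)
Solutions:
 g(x) = C1 - x^4/4 - 2*x^3/3 - x^2 - 2*x - sqrt(2)*exp(-x)


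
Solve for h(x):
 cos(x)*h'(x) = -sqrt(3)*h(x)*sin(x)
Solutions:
 h(x) = C1*cos(x)^(sqrt(3))


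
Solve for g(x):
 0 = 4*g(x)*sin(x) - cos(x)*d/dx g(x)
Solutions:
 g(x) = C1/cos(x)^4


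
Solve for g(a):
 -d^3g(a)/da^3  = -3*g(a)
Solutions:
 g(a) = C3*exp(3^(1/3)*a) + (C1*sin(3^(5/6)*a/2) + C2*cos(3^(5/6)*a/2))*exp(-3^(1/3)*a/2)


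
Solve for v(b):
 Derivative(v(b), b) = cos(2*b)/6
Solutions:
 v(b) = C1 + sin(2*b)/12


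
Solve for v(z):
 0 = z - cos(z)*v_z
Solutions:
 v(z) = C1 + Integral(z/cos(z), z)


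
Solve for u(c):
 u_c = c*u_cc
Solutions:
 u(c) = C1 + C2*c^2


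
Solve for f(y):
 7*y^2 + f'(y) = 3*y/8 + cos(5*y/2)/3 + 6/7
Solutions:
 f(y) = C1 - 7*y^3/3 + 3*y^2/16 + 6*y/7 + 2*sin(5*y/2)/15


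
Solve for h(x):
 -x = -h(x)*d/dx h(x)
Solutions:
 h(x) = -sqrt(C1 + x^2)
 h(x) = sqrt(C1 + x^2)


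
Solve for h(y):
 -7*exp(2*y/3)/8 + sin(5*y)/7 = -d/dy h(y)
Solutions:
 h(y) = C1 + 21*exp(2*y/3)/16 + cos(5*y)/35


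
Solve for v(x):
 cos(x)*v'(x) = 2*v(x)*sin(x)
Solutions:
 v(x) = C1/cos(x)^2


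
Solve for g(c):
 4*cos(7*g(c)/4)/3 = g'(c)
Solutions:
 -4*c/3 - 2*log(sin(7*g(c)/4) - 1)/7 + 2*log(sin(7*g(c)/4) + 1)/7 = C1


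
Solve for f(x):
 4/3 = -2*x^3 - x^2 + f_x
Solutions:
 f(x) = C1 + x^4/2 + x^3/3 + 4*x/3


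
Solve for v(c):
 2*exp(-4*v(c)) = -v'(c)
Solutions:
 v(c) = log(-I*(C1 - 8*c)^(1/4))
 v(c) = log(I*(C1 - 8*c)^(1/4))
 v(c) = log(-(C1 - 8*c)^(1/4))
 v(c) = log(C1 - 8*c)/4


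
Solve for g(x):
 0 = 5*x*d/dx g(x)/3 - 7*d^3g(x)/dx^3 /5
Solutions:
 g(x) = C1 + Integral(C2*airyai(105^(2/3)*x/21) + C3*airybi(105^(2/3)*x/21), x)


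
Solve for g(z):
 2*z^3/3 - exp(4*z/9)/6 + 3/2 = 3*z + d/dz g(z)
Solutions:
 g(z) = C1 + z^4/6 - 3*z^2/2 + 3*z/2 - 3*exp(4*z/9)/8


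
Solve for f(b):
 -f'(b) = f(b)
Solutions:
 f(b) = C1*exp(-b)


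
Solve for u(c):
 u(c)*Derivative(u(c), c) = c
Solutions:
 u(c) = -sqrt(C1 + c^2)
 u(c) = sqrt(C1 + c^2)


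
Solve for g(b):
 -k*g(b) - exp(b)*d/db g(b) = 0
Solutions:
 g(b) = C1*exp(k*exp(-b))


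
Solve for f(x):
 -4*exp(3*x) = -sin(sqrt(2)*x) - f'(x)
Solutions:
 f(x) = C1 + 4*exp(3*x)/3 + sqrt(2)*cos(sqrt(2)*x)/2


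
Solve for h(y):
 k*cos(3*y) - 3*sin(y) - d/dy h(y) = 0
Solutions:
 h(y) = C1 + k*sin(3*y)/3 + 3*cos(y)


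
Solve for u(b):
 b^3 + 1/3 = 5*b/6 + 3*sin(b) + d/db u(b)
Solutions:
 u(b) = C1 + b^4/4 - 5*b^2/12 + b/3 + 3*cos(b)


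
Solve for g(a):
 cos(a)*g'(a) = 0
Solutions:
 g(a) = C1


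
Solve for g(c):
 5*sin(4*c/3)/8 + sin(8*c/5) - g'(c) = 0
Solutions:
 g(c) = C1 - 15*cos(4*c/3)/32 - 5*cos(8*c/5)/8


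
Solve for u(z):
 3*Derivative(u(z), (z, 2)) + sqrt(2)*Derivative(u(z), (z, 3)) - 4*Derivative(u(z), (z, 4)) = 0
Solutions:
 u(z) = C1 + C2*z + C3*exp(-sqrt(2)*z/2) + C4*exp(3*sqrt(2)*z/4)


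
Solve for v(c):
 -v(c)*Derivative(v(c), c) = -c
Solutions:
 v(c) = -sqrt(C1 + c^2)
 v(c) = sqrt(C1 + c^2)


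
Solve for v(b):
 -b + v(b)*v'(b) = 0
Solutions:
 v(b) = -sqrt(C1 + b^2)
 v(b) = sqrt(C1 + b^2)


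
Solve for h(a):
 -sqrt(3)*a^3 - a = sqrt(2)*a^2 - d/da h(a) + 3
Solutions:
 h(a) = C1 + sqrt(3)*a^4/4 + sqrt(2)*a^3/3 + a^2/2 + 3*a


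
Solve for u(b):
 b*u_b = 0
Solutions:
 u(b) = C1


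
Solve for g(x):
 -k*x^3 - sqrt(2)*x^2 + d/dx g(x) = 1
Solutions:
 g(x) = C1 + k*x^4/4 + sqrt(2)*x^3/3 + x


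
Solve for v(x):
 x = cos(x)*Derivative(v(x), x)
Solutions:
 v(x) = C1 + Integral(x/cos(x), x)


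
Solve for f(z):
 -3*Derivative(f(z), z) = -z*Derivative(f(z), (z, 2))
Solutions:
 f(z) = C1 + C2*z^4


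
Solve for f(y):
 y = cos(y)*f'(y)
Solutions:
 f(y) = C1 + Integral(y/cos(y), y)


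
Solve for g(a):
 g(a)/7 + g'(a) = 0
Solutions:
 g(a) = C1*exp(-a/7)


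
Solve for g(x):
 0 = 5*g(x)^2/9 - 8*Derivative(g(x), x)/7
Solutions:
 g(x) = -72/(C1 + 35*x)


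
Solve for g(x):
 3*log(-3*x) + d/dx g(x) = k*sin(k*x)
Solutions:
 g(x) = C1 + k*Piecewise((-cos(k*x)/k, Ne(k, 0)), (0, True)) - 3*x*log(-x) - 3*x*log(3) + 3*x


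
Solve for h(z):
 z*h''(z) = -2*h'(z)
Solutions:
 h(z) = C1 + C2/z


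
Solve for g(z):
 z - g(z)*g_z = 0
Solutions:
 g(z) = -sqrt(C1 + z^2)
 g(z) = sqrt(C1 + z^2)


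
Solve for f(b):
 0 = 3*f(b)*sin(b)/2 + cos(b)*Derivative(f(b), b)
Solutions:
 f(b) = C1*cos(b)^(3/2)


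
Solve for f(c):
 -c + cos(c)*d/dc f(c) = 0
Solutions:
 f(c) = C1 + Integral(c/cos(c), c)


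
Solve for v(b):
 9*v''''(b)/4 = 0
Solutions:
 v(b) = C1 + C2*b + C3*b^2 + C4*b^3


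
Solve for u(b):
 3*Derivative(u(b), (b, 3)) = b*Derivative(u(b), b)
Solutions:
 u(b) = C1 + Integral(C2*airyai(3^(2/3)*b/3) + C3*airybi(3^(2/3)*b/3), b)


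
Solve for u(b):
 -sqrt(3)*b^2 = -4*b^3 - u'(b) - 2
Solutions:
 u(b) = C1 - b^4 + sqrt(3)*b^3/3 - 2*b


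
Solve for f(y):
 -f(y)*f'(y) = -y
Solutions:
 f(y) = -sqrt(C1 + y^2)
 f(y) = sqrt(C1 + y^2)


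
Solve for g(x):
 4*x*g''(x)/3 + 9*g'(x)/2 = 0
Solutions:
 g(x) = C1 + C2/x^(19/8)


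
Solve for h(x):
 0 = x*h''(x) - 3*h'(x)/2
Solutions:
 h(x) = C1 + C2*x^(5/2)


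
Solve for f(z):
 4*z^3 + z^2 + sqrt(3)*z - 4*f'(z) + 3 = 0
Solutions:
 f(z) = C1 + z^4/4 + z^3/12 + sqrt(3)*z^2/8 + 3*z/4


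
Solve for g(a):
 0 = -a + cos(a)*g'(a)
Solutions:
 g(a) = C1 + Integral(a/cos(a), a)


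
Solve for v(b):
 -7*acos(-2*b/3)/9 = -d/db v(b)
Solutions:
 v(b) = C1 + 7*b*acos(-2*b/3)/9 + 7*sqrt(9 - 4*b^2)/18


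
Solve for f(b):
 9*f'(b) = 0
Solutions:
 f(b) = C1


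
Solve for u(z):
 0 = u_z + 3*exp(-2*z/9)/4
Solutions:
 u(z) = C1 + 27*exp(-2*z/9)/8


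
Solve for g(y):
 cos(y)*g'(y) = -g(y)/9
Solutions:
 g(y) = C1*(sin(y) - 1)^(1/18)/(sin(y) + 1)^(1/18)


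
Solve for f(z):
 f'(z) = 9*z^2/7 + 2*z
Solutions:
 f(z) = C1 + 3*z^3/7 + z^2


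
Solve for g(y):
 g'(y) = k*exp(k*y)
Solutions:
 g(y) = C1 + exp(k*y)


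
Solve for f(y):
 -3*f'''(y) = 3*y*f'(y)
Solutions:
 f(y) = C1 + Integral(C2*airyai(-y) + C3*airybi(-y), y)


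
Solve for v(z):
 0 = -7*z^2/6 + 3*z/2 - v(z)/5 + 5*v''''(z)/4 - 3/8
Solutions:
 v(z) = C1*exp(-sqrt(10)*z/5) + C2*exp(sqrt(10)*z/5) + C3*sin(sqrt(10)*z/5) + C4*cos(sqrt(10)*z/5) - 35*z^2/6 + 15*z/2 - 15/8


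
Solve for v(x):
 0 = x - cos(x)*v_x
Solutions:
 v(x) = C1 + Integral(x/cos(x), x)


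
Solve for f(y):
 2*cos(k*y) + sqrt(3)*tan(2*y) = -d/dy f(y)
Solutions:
 f(y) = C1 - 2*Piecewise((sin(k*y)/k, Ne(k, 0)), (y, True)) + sqrt(3)*log(cos(2*y))/2


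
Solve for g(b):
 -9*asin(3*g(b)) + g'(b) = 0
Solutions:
 Integral(1/asin(3*_y), (_y, g(b))) = C1 + 9*b


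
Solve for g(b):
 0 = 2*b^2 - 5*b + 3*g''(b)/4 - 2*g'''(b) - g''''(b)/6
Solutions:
 g(b) = C1 + C2*b + C3*exp(3*b*(-2 + 3*sqrt(2)/2)) + C4*exp(-3*b*(2 + 3*sqrt(2)/2)) - 2*b^4/9 - 34*b^3/27 - 32*b^2/3


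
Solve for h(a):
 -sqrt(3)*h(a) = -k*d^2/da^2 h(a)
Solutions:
 h(a) = C1*exp(-3^(1/4)*a*sqrt(1/k)) + C2*exp(3^(1/4)*a*sqrt(1/k))


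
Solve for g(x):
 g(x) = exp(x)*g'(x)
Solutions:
 g(x) = C1*exp(-exp(-x))


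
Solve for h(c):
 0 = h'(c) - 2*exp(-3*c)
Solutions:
 h(c) = C1 - 2*exp(-3*c)/3


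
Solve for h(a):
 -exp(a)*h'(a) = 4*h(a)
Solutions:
 h(a) = C1*exp(4*exp(-a))


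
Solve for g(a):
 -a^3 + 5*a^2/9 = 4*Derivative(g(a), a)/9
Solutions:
 g(a) = C1 - 9*a^4/16 + 5*a^3/12


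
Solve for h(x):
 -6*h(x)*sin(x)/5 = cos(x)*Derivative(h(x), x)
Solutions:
 h(x) = C1*cos(x)^(6/5)


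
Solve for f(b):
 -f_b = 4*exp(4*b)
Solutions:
 f(b) = C1 - exp(4*b)


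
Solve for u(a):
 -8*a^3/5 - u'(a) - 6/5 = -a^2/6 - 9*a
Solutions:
 u(a) = C1 - 2*a^4/5 + a^3/18 + 9*a^2/2 - 6*a/5


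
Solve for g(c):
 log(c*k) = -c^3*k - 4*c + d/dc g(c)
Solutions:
 g(c) = C1 + c^4*k/4 + 2*c^2 + c*log(c*k) - c


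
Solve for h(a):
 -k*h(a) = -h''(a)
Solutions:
 h(a) = C1*exp(-a*sqrt(k)) + C2*exp(a*sqrt(k))


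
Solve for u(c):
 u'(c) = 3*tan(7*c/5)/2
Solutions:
 u(c) = C1 - 15*log(cos(7*c/5))/14


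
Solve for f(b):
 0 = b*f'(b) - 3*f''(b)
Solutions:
 f(b) = C1 + C2*erfi(sqrt(6)*b/6)


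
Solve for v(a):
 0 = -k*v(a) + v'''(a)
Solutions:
 v(a) = C1*exp(a*k^(1/3)) + C2*exp(a*k^(1/3)*(-1 + sqrt(3)*I)/2) + C3*exp(-a*k^(1/3)*(1 + sqrt(3)*I)/2)


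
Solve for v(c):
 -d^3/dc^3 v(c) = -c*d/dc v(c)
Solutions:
 v(c) = C1 + Integral(C2*airyai(c) + C3*airybi(c), c)


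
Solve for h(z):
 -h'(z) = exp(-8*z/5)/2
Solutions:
 h(z) = C1 + 5*exp(-8*z/5)/16


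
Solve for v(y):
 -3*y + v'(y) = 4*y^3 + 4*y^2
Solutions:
 v(y) = C1 + y^4 + 4*y^3/3 + 3*y^2/2


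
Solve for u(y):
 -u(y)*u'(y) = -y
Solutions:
 u(y) = -sqrt(C1 + y^2)
 u(y) = sqrt(C1 + y^2)


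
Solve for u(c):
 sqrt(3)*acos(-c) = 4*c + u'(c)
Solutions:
 u(c) = C1 - 2*c^2 + sqrt(3)*(c*acos(-c) + sqrt(1 - c^2))


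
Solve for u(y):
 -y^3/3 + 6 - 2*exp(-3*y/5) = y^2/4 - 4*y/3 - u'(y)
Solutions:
 u(y) = C1 + y^4/12 + y^3/12 - 2*y^2/3 - 6*y - 10*exp(-3*y/5)/3


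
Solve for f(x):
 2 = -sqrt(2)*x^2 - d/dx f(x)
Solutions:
 f(x) = C1 - sqrt(2)*x^3/3 - 2*x


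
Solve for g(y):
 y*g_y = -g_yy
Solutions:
 g(y) = C1 + C2*erf(sqrt(2)*y/2)


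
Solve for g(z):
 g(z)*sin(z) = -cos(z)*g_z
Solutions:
 g(z) = C1*cos(z)


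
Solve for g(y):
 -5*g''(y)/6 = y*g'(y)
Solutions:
 g(y) = C1 + C2*erf(sqrt(15)*y/5)


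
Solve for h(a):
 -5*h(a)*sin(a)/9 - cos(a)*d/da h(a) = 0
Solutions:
 h(a) = C1*cos(a)^(5/9)


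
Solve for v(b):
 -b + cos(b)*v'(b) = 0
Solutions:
 v(b) = C1 + Integral(b/cos(b), b)


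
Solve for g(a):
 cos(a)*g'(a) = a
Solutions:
 g(a) = C1 + Integral(a/cos(a), a)


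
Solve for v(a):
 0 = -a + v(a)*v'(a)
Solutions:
 v(a) = -sqrt(C1 + a^2)
 v(a) = sqrt(C1 + a^2)


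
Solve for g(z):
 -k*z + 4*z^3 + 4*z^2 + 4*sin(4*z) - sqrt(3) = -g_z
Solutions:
 g(z) = C1 + k*z^2/2 - z^4 - 4*z^3/3 + sqrt(3)*z + cos(4*z)


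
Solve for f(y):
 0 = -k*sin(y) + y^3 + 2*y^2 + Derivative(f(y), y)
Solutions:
 f(y) = C1 - k*cos(y) - y^4/4 - 2*y^3/3


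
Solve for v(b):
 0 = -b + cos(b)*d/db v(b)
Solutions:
 v(b) = C1 + Integral(b/cos(b), b)


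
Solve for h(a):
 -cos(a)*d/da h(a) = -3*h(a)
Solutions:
 h(a) = C1*(sin(a) + 1)^(3/2)/(sin(a) - 1)^(3/2)


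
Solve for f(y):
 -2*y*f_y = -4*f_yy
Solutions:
 f(y) = C1 + C2*erfi(y/2)


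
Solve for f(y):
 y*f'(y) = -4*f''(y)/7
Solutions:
 f(y) = C1 + C2*erf(sqrt(14)*y/4)


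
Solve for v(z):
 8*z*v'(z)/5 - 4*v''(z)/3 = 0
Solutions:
 v(z) = C1 + C2*erfi(sqrt(15)*z/5)


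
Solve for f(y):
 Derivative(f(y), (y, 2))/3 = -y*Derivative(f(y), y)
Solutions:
 f(y) = C1 + C2*erf(sqrt(6)*y/2)


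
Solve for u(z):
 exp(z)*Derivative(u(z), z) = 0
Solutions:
 u(z) = C1


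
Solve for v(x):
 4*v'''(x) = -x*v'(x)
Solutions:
 v(x) = C1 + Integral(C2*airyai(-2^(1/3)*x/2) + C3*airybi(-2^(1/3)*x/2), x)


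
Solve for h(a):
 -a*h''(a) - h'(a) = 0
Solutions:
 h(a) = C1 + C2*log(a)


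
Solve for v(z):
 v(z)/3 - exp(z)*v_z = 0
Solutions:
 v(z) = C1*exp(-exp(-z)/3)


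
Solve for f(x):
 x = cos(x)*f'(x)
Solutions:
 f(x) = C1 + Integral(x/cos(x), x)


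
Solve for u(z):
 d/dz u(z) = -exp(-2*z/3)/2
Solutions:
 u(z) = C1 + 3*exp(-2*z/3)/4


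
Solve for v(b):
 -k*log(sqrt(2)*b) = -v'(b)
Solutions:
 v(b) = C1 + b*k*log(b) - b*k + b*k*log(2)/2


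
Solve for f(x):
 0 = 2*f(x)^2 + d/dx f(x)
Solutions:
 f(x) = 1/(C1 + 2*x)


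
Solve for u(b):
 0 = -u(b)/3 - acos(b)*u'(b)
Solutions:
 u(b) = C1*exp(-Integral(1/acos(b), b)/3)


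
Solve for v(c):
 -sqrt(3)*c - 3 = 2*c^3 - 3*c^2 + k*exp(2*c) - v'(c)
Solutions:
 v(c) = C1 + c^4/2 - c^3 + sqrt(3)*c^2/2 + 3*c + k*exp(2*c)/2


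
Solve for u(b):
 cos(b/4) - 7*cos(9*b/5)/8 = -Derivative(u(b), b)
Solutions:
 u(b) = C1 - 4*sin(b/4) + 35*sin(9*b/5)/72


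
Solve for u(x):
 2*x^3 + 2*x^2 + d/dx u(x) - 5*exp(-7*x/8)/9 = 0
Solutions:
 u(x) = C1 - x^4/2 - 2*x^3/3 - 40*exp(-7*x/8)/63


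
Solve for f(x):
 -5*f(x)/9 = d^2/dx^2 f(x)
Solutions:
 f(x) = C1*sin(sqrt(5)*x/3) + C2*cos(sqrt(5)*x/3)


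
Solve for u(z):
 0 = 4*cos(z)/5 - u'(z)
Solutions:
 u(z) = C1 + 4*sin(z)/5


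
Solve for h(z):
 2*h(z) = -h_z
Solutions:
 h(z) = C1*exp(-2*z)


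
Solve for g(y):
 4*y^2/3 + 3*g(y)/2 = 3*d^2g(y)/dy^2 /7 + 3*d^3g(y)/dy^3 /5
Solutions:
 g(y) = C1*exp(-y*(10*10^(2/3)/(21*sqrt(190281) + 9161)^(1/3) + 20 + 10^(1/3)*(21*sqrt(190281) + 9161)^(1/3))/84)*sin(10^(1/3)*sqrt(3)*y*(-(21*sqrt(190281) + 9161)^(1/3) + 10*10^(1/3)/(21*sqrt(190281) + 9161)^(1/3))/84) + C2*exp(-y*(10*10^(2/3)/(21*sqrt(190281) + 9161)^(1/3) + 20 + 10^(1/3)*(21*sqrt(190281) + 9161)^(1/3))/84)*cos(10^(1/3)*sqrt(3)*y*(-(21*sqrt(190281) + 9161)^(1/3) + 10*10^(1/3)/(21*sqrt(190281) + 9161)^(1/3))/84) + C3*exp(y*(-10 + 10*10^(2/3)/(21*sqrt(190281) + 9161)^(1/3) + 10^(1/3)*(21*sqrt(190281) + 9161)^(1/3))/42) - 8*y^2/9 - 32/63


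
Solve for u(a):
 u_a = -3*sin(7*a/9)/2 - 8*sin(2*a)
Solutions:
 u(a) = C1 + 27*cos(7*a/9)/14 + 4*cos(2*a)


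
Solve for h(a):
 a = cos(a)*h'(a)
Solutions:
 h(a) = C1 + Integral(a/cos(a), a)


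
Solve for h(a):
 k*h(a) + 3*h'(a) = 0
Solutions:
 h(a) = C1*exp(-a*k/3)


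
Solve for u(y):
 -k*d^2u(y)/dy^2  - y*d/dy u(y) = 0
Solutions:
 u(y) = C1 + C2*sqrt(k)*erf(sqrt(2)*y*sqrt(1/k)/2)


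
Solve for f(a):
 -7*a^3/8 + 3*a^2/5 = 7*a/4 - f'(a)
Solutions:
 f(a) = C1 + 7*a^4/32 - a^3/5 + 7*a^2/8


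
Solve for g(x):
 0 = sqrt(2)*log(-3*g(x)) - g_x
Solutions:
 -sqrt(2)*Integral(1/(log(-_y) + log(3)), (_y, g(x)))/2 = C1 - x


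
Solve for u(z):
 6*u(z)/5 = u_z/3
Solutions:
 u(z) = C1*exp(18*z/5)


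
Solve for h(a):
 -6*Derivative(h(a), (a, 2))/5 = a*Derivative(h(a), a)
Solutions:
 h(a) = C1 + C2*erf(sqrt(15)*a/6)


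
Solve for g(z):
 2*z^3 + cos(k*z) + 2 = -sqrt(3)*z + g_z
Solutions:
 g(z) = C1 + z^4/2 + sqrt(3)*z^2/2 + 2*z + sin(k*z)/k


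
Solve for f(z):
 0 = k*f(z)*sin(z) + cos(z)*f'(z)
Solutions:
 f(z) = C1*exp(k*log(cos(z)))


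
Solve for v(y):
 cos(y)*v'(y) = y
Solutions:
 v(y) = C1 + Integral(y/cos(y), y)


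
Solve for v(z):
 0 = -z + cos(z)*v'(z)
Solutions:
 v(z) = C1 + Integral(z/cos(z), z)


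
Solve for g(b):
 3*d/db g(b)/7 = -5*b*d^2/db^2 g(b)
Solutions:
 g(b) = C1 + C2*b^(32/35)


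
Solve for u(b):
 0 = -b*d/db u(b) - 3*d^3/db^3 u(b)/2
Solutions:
 u(b) = C1 + Integral(C2*airyai(-2^(1/3)*3^(2/3)*b/3) + C3*airybi(-2^(1/3)*3^(2/3)*b/3), b)


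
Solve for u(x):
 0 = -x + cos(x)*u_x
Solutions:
 u(x) = C1 + Integral(x/cos(x), x)


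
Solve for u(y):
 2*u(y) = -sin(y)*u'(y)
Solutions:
 u(y) = C1*(cos(y) + 1)/(cos(y) - 1)


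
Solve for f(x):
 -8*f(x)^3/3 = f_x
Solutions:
 f(x) = -sqrt(6)*sqrt(-1/(C1 - 8*x))/2
 f(x) = sqrt(6)*sqrt(-1/(C1 - 8*x))/2


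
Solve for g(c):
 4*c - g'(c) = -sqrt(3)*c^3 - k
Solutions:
 g(c) = C1 + sqrt(3)*c^4/4 + 2*c^2 + c*k


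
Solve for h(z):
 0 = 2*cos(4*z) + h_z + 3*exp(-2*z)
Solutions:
 h(z) = C1 - sin(4*z)/2 + 3*exp(-2*z)/2


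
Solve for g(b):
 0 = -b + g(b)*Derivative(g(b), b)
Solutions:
 g(b) = -sqrt(C1 + b^2)
 g(b) = sqrt(C1 + b^2)


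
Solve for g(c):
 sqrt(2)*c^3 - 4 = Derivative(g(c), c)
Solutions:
 g(c) = C1 + sqrt(2)*c^4/4 - 4*c


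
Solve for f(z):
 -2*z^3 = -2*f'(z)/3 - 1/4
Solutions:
 f(z) = C1 + 3*z^4/4 - 3*z/8


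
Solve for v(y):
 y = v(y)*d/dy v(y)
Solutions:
 v(y) = -sqrt(C1 + y^2)
 v(y) = sqrt(C1 + y^2)


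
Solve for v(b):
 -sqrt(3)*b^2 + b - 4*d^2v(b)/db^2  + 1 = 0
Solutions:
 v(b) = C1 + C2*b - sqrt(3)*b^4/48 + b^3/24 + b^2/8


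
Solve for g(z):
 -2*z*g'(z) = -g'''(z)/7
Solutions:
 g(z) = C1 + Integral(C2*airyai(14^(1/3)*z) + C3*airybi(14^(1/3)*z), z)


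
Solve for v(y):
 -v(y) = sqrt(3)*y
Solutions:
 v(y) = -sqrt(3)*y


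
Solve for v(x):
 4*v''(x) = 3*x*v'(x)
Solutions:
 v(x) = C1 + C2*erfi(sqrt(6)*x/4)


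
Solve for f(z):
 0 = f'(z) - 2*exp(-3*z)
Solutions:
 f(z) = C1 - 2*exp(-3*z)/3


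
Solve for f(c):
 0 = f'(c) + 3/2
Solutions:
 f(c) = C1 - 3*c/2


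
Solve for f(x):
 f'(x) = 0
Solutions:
 f(x) = C1


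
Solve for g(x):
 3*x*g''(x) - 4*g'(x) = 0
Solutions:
 g(x) = C1 + C2*x^(7/3)


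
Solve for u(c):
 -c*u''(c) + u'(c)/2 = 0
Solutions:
 u(c) = C1 + C2*c^(3/2)


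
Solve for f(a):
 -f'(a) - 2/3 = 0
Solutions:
 f(a) = C1 - 2*a/3


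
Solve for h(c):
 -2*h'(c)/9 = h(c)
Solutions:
 h(c) = C1*exp(-9*c/2)


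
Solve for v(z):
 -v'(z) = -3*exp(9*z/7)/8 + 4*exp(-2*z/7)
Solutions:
 v(z) = C1 + 7*exp(9*z/7)/24 + 14*exp(-2*z/7)


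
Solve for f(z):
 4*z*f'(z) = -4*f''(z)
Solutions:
 f(z) = C1 + C2*erf(sqrt(2)*z/2)


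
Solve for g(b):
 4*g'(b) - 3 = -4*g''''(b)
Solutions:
 g(b) = C1 + C4*exp(-b) + 3*b/4 + (C2*sin(sqrt(3)*b/2) + C3*cos(sqrt(3)*b/2))*exp(b/2)


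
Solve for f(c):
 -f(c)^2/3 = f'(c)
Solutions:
 f(c) = 3/(C1 + c)


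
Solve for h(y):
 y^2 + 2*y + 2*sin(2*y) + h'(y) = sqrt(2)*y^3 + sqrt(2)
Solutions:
 h(y) = C1 + sqrt(2)*y^4/4 - y^3/3 - y^2 + sqrt(2)*y + cos(2*y)


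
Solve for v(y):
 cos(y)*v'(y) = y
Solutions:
 v(y) = C1 + Integral(y/cos(y), y)


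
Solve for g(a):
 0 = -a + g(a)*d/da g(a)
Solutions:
 g(a) = -sqrt(C1 + a^2)
 g(a) = sqrt(C1 + a^2)


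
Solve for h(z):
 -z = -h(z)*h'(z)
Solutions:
 h(z) = -sqrt(C1 + z^2)
 h(z) = sqrt(C1 + z^2)


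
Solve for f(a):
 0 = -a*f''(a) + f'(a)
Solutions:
 f(a) = C1 + C2*a^2


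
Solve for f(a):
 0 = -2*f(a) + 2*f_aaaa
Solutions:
 f(a) = C1*exp(-a) + C2*exp(a) + C3*sin(a) + C4*cos(a)


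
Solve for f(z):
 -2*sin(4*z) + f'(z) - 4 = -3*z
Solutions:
 f(z) = C1 - 3*z^2/2 + 4*z - cos(4*z)/2


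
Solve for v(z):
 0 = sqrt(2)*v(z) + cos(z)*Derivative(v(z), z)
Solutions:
 v(z) = C1*(sin(z) - 1)^(sqrt(2)/2)/(sin(z) + 1)^(sqrt(2)/2)


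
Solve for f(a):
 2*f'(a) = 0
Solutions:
 f(a) = C1


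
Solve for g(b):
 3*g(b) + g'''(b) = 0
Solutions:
 g(b) = C3*exp(-3^(1/3)*b) + (C1*sin(3^(5/6)*b/2) + C2*cos(3^(5/6)*b/2))*exp(3^(1/3)*b/2)


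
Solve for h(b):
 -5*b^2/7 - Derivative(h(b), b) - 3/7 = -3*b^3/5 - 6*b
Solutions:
 h(b) = C1 + 3*b^4/20 - 5*b^3/21 + 3*b^2 - 3*b/7


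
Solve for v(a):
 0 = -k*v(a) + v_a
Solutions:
 v(a) = C1*exp(a*k)


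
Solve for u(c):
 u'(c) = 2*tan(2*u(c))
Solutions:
 u(c) = -asin(C1*exp(4*c))/2 + pi/2
 u(c) = asin(C1*exp(4*c))/2


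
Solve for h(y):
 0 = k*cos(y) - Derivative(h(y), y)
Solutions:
 h(y) = C1 + k*sin(y)


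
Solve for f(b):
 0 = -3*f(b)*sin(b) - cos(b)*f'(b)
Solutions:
 f(b) = C1*cos(b)^3


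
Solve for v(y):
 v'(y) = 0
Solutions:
 v(y) = C1


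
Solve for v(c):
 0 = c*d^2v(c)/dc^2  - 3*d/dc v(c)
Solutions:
 v(c) = C1 + C2*c^4


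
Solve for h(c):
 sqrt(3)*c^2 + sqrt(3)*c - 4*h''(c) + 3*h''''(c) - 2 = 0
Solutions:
 h(c) = C1 + C2*c + C3*exp(-2*sqrt(3)*c/3) + C4*exp(2*sqrt(3)*c/3) + sqrt(3)*c^4/48 + sqrt(3)*c^3/24 + c^2*(-4 + 3*sqrt(3))/16


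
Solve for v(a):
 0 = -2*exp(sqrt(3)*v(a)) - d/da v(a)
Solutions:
 v(a) = sqrt(3)*(2*log(1/(C1 + 2*a)) - log(3))/6


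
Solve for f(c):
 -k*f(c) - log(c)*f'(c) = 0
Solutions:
 f(c) = C1*exp(-k*li(c))


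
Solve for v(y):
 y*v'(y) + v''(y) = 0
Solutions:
 v(y) = C1 + C2*erf(sqrt(2)*y/2)


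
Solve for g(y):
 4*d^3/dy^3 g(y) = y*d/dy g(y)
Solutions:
 g(y) = C1 + Integral(C2*airyai(2^(1/3)*y/2) + C3*airybi(2^(1/3)*y/2), y)


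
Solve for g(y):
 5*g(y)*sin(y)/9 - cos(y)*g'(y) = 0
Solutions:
 g(y) = C1/cos(y)^(5/9)


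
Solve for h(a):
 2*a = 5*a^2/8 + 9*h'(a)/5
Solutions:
 h(a) = C1 - 25*a^3/216 + 5*a^2/9


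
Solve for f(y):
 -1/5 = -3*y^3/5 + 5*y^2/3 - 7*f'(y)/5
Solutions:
 f(y) = C1 - 3*y^4/28 + 25*y^3/63 + y/7


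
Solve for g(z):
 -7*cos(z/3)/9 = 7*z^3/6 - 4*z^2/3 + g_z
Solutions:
 g(z) = C1 - 7*z^4/24 + 4*z^3/9 - 7*sin(z/3)/3


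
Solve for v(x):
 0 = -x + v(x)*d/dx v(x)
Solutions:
 v(x) = -sqrt(C1 + x^2)
 v(x) = sqrt(C1 + x^2)


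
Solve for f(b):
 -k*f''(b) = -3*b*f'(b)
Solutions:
 f(b) = C1 + C2*erf(sqrt(6)*b*sqrt(-1/k)/2)/sqrt(-1/k)


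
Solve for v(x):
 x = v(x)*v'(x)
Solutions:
 v(x) = -sqrt(C1 + x^2)
 v(x) = sqrt(C1 + x^2)


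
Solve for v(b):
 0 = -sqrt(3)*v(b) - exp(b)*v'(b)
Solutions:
 v(b) = C1*exp(sqrt(3)*exp(-b))


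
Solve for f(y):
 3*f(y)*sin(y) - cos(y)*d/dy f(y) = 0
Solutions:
 f(y) = C1/cos(y)^3


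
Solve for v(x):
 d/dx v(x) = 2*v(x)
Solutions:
 v(x) = C1*exp(2*x)


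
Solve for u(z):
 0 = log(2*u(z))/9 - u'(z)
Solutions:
 -9*Integral(1/(log(_y) + log(2)), (_y, u(z))) = C1 - z


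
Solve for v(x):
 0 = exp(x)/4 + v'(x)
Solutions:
 v(x) = C1 - exp(x)/4


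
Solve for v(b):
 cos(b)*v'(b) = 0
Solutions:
 v(b) = C1


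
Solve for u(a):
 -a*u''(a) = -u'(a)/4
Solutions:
 u(a) = C1 + C2*a^(5/4)


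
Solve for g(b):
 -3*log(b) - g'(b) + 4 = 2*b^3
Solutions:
 g(b) = C1 - b^4/2 - 3*b*log(b) + 7*b


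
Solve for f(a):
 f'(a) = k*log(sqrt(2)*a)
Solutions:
 f(a) = C1 + a*k*log(a) - a*k + a*k*log(2)/2


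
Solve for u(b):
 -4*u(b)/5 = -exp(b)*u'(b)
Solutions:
 u(b) = C1*exp(-4*exp(-b)/5)


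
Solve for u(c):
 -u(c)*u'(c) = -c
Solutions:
 u(c) = -sqrt(C1 + c^2)
 u(c) = sqrt(C1 + c^2)


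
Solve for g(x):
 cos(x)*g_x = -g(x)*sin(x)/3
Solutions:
 g(x) = C1*cos(x)^(1/3)


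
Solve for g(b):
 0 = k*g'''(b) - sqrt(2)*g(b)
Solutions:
 g(b) = C1*exp(2^(1/6)*b*(1/k)^(1/3)) + C2*exp(2^(1/6)*b*(-1 + sqrt(3)*I)*(1/k)^(1/3)/2) + C3*exp(-2^(1/6)*b*(1 + sqrt(3)*I)*(1/k)^(1/3)/2)


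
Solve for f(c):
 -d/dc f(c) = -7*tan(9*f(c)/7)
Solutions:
 f(c) = -7*asin(C1*exp(9*c))/9 + 7*pi/9
 f(c) = 7*asin(C1*exp(9*c))/9


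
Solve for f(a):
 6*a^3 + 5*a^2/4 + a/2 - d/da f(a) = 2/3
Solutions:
 f(a) = C1 + 3*a^4/2 + 5*a^3/12 + a^2/4 - 2*a/3


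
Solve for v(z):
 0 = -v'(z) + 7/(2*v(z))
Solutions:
 v(z) = -sqrt(C1 + 7*z)
 v(z) = sqrt(C1 + 7*z)


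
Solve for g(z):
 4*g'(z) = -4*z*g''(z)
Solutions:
 g(z) = C1 + C2*log(z)


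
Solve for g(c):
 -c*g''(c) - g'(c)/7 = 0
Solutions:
 g(c) = C1 + C2*c^(6/7)


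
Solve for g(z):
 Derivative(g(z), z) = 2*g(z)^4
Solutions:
 g(z) = (-1/(C1 + 6*z))^(1/3)
 g(z) = (-1/(C1 + 2*z))^(1/3)*(-3^(2/3) - 3*3^(1/6)*I)/6
 g(z) = (-1/(C1 + 2*z))^(1/3)*(-3^(2/3) + 3*3^(1/6)*I)/6


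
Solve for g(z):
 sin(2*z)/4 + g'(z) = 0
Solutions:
 g(z) = C1 + cos(2*z)/8


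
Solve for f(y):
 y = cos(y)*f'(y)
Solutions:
 f(y) = C1 + Integral(y/cos(y), y)


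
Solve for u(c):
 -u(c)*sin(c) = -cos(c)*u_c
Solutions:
 u(c) = C1/cos(c)


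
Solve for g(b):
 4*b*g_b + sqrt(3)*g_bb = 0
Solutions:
 g(b) = C1 + C2*erf(sqrt(2)*3^(3/4)*b/3)


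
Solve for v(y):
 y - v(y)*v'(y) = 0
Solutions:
 v(y) = -sqrt(C1 + y^2)
 v(y) = sqrt(C1 + y^2)


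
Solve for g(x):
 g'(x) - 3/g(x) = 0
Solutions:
 g(x) = -sqrt(C1 + 6*x)
 g(x) = sqrt(C1 + 6*x)


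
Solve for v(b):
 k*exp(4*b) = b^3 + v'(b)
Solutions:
 v(b) = C1 - b^4/4 + k*exp(4*b)/4


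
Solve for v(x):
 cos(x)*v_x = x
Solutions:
 v(x) = C1 + Integral(x/cos(x), x)


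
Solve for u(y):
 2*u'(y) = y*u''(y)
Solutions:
 u(y) = C1 + C2*y^3


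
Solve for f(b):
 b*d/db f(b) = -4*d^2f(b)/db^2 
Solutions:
 f(b) = C1 + C2*erf(sqrt(2)*b/4)


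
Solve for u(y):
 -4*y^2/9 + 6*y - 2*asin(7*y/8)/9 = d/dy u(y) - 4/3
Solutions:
 u(y) = C1 - 4*y^3/27 + 3*y^2 - 2*y*asin(7*y/8)/9 + 4*y/3 - 2*sqrt(64 - 49*y^2)/63


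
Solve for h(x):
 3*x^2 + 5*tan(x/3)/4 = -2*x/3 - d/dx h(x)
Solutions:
 h(x) = C1 - x^3 - x^2/3 + 15*log(cos(x/3))/4


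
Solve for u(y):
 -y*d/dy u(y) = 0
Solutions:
 u(y) = C1


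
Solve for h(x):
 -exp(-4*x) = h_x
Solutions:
 h(x) = C1 + exp(-4*x)/4


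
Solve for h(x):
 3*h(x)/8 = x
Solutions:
 h(x) = 8*x/3


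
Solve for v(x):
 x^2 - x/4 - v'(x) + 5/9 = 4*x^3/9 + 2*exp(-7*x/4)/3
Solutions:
 v(x) = C1 - x^4/9 + x^3/3 - x^2/8 + 5*x/9 + 8*exp(-7*x/4)/21


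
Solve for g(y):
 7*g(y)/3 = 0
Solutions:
 g(y) = 0


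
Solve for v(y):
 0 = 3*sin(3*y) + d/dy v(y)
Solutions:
 v(y) = C1 + cos(3*y)


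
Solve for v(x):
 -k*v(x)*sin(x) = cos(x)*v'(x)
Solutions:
 v(x) = C1*exp(k*log(cos(x)))


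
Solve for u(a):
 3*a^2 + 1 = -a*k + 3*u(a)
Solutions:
 u(a) = a^2 + a*k/3 + 1/3


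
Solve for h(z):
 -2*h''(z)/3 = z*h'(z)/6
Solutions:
 h(z) = C1 + C2*erf(sqrt(2)*z/4)


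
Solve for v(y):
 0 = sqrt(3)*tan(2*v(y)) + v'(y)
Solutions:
 v(y) = -asin(C1*exp(-2*sqrt(3)*y))/2 + pi/2
 v(y) = asin(C1*exp(-2*sqrt(3)*y))/2


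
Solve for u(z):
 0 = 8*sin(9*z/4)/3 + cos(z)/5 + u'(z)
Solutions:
 u(z) = C1 - sin(z)/5 + 32*cos(9*z/4)/27


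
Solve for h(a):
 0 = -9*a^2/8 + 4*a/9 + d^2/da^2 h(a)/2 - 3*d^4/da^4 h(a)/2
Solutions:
 h(a) = C1 + C2*a + C3*exp(-sqrt(3)*a/3) + C4*exp(sqrt(3)*a/3) + 3*a^4/16 - 4*a^3/27 + 27*a^2/4


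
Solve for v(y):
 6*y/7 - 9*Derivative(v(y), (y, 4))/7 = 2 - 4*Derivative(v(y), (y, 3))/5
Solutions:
 v(y) = C1 + C2*y + C3*y^2 + C4*exp(28*y/45) - 5*y^4/112 + 305*y^3/2352


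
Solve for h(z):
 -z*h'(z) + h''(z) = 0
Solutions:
 h(z) = C1 + C2*erfi(sqrt(2)*z/2)


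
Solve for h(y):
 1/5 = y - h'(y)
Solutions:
 h(y) = C1 + y^2/2 - y/5


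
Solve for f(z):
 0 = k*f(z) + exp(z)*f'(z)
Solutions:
 f(z) = C1*exp(k*exp(-z))


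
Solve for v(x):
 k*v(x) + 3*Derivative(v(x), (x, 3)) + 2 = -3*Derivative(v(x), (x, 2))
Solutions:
 v(x) = C1*exp(-x*((9*k/2 + sqrt((9*k + 2)^2 - 4)/2 + 1)^(1/3) + 1 + (9*k/2 + sqrt((9*k + 2)^2 - 4)/2 + 1)^(-1/3))/3) + C2*exp(x*((9*k/2 + sqrt((9*k + 2)^2 - 4)/2 + 1)^(1/3) - sqrt(3)*I*(9*k/2 + sqrt((9*k + 2)^2 - 4)/2 + 1)^(1/3) - 2 - 4/((-1 + sqrt(3)*I)*(9*k/2 + sqrt((9*k + 2)^2 - 4)/2 + 1)^(1/3)))/6) + C3*exp(x*((9*k/2 + sqrt((9*k + 2)^2 - 4)/2 + 1)^(1/3) + sqrt(3)*I*(9*k/2 + sqrt((9*k + 2)^2 - 4)/2 + 1)^(1/3) - 2 + 4/((1 + sqrt(3)*I)*(9*k/2 + sqrt((9*k + 2)^2 - 4)/2 + 1)^(1/3)))/6) - 2/k


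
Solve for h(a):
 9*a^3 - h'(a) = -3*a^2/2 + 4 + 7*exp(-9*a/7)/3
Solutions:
 h(a) = C1 + 9*a^4/4 + a^3/2 - 4*a + 49*exp(-9*a/7)/27


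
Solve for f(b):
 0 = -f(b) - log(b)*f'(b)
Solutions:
 f(b) = C1*exp(-li(b))


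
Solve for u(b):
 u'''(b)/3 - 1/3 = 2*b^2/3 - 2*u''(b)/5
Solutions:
 u(b) = C1 + C2*b + C3*exp(-6*b/5) + 5*b^4/36 - 25*b^3/54 + 85*b^2/54


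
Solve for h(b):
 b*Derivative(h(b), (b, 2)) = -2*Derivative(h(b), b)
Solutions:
 h(b) = C1 + C2/b


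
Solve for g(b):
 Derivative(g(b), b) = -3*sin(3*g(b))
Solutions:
 g(b) = -acos((-C1 - exp(18*b))/(C1 - exp(18*b)))/3 + 2*pi/3
 g(b) = acos((-C1 - exp(18*b))/(C1 - exp(18*b)))/3


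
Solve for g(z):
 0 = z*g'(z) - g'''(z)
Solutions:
 g(z) = C1 + Integral(C2*airyai(z) + C3*airybi(z), z)


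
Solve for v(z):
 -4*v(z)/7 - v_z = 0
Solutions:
 v(z) = C1*exp(-4*z/7)


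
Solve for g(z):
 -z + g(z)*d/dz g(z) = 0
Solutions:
 g(z) = -sqrt(C1 + z^2)
 g(z) = sqrt(C1 + z^2)


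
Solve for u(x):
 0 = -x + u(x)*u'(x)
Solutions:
 u(x) = -sqrt(C1 + x^2)
 u(x) = sqrt(C1 + x^2)


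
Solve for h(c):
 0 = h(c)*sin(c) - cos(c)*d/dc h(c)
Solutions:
 h(c) = C1/cos(c)


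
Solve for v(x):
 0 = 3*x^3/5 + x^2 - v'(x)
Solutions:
 v(x) = C1 + 3*x^4/20 + x^3/3


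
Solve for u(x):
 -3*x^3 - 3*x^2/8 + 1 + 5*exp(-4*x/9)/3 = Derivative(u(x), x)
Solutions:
 u(x) = C1 - 3*x^4/4 - x^3/8 + x - 15*exp(-4*x/9)/4


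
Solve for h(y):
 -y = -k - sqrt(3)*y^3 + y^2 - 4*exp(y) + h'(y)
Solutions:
 h(y) = C1 + k*y + sqrt(3)*y^4/4 - y^3/3 - y^2/2 + 4*exp(y)


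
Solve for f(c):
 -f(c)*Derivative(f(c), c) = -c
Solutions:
 f(c) = -sqrt(C1 + c^2)
 f(c) = sqrt(C1 + c^2)


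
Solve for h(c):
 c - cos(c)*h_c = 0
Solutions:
 h(c) = C1 + Integral(c/cos(c), c)


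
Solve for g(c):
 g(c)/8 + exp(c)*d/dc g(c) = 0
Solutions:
 g(c) = C1*exp(exp(-c)/8)


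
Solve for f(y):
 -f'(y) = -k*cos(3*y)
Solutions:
 f(y) = C1 + k*sin(3*y)/3


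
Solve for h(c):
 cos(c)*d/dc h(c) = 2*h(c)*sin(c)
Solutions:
 h(c) = C1/cos(c)^2


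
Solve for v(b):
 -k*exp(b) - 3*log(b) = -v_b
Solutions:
 v(b) = C1 + 3*b*log(b) - 3*b + k*exp(b)


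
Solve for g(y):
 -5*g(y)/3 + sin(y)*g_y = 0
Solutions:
 g(y) = C1*(cos(y) - 1)^(5/6)/(cos(y) + 1)^(5/6)


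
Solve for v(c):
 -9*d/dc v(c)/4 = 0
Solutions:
 v(c) = C1


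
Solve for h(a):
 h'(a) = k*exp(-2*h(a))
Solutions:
 h(a) = log(-sqrt(C1 + 2*a*k))
 h(a) = log(C1 + 2*a*k)/2


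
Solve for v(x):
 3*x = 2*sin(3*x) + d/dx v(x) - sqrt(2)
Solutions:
 v(x) = C1 + 3*x^2/2 + sqrt(2)*x + 2*cos(3*x)/3


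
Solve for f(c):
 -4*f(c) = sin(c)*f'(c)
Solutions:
 f(c) = C1*(cos(c)^2 + 2*cos(c) + 1)/(cos(c)^2 - 2*cos(c) + 1)


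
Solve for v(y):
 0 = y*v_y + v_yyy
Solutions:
 v(y) = C1 + Integral(C2*airyai(-y) + C3*airybi(-y), y)


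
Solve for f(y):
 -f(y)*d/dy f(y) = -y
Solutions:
 f(y) = -sqrt(C1 + y^2)
 f(y) = sqrt(C1 + y^2)


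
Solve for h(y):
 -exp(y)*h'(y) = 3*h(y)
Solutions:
 h(y) = C1*exp(3*exp(-y))


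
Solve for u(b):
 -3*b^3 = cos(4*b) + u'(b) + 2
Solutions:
 u(b) = C1 - 3*b^4/4 - 2*b - sin(4*b)/4


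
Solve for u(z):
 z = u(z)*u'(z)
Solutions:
 u(z) = -sqrt(C1 + z^2)
 u(z) = sqrt(C1 + z^2)


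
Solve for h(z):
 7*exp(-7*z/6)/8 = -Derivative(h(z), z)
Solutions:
 h(z) = C1 + 3*exp(-7*z/6)/4


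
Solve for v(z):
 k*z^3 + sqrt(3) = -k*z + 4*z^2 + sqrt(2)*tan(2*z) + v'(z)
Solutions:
 v(z) = C1 + k*z^4/4 + k*z^2/2 - 4*z^3/3 + sqrt(3)*z + sqrt(2)*log(cos(2*z))/2


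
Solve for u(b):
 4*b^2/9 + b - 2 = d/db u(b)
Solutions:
 u(b) = C1 + 4*b^3/27 + b^2/2 - 2*b


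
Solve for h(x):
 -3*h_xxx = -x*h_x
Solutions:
 h(x) = C1 + Integral(C2*airyai(3^(2/3)*x/3) + C3*airybi(3^(2/3)*x/3), x)


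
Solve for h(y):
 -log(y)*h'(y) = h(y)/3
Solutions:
 h(y) = C1*exp(-li(y)/3)


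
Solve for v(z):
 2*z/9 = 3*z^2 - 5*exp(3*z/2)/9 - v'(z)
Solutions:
 v(z) = C1 + z^3 - z^2/9 - 10*exp(3*z/2)/27


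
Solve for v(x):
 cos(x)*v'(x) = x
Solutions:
 v(x) = C1 + Integral(x/cos(x), x)


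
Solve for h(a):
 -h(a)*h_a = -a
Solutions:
 h(a) = -sqrt(C1 + a^2)
 h(a) = sqrt(C1 + a^2)


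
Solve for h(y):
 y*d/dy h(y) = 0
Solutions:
 h(y) = C1


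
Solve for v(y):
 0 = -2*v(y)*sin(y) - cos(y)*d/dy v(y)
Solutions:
 v(y) = C1*cos(y)^2


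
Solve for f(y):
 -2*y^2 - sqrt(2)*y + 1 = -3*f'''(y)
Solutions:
 f(y) = C1 + C2*y + C3*y^2 + y^5/90 + sqrt(2)*y^4/72 - y^3/18


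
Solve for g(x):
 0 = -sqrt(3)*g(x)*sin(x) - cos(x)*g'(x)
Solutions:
 g(x) = C1*cos(x)^(sqrt(3))


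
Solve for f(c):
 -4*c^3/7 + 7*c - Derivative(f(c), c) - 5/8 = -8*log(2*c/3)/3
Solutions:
 f(c) = C1 - c^4/7 + 7*c^2/2 + 8*c*log(c)/3 - 79*c/24 - 8*c*log(3)/3 + 8*c*log(2)/3


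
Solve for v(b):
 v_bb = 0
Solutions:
 v(b) = C1 + C2*b


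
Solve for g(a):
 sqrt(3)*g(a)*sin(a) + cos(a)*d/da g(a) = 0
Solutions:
 g(a) = C1*cos(a)^(sqrt(3))


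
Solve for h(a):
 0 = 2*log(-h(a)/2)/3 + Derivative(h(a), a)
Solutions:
 3*Integral(1/(log(-_y) - log(2)), (_y, h(a)))/2 = C1 - a


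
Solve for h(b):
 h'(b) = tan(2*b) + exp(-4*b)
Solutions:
 h(b) = C1 + log(tan(2*b)^2 + 1)/4 - exp(-4*b)/4


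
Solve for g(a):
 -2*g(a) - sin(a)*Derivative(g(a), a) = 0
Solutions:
 g(a) = C1*(cos(a) + 1)/(cos(a) - 1)


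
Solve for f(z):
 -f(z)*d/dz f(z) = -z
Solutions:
 f(z) = -sqrt(C1 + z^2)
 f(z) = sqrt(C1 + z^2)


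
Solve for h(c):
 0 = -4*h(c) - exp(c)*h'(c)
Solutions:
 h(c) = C1*exp(4*exp(-c))


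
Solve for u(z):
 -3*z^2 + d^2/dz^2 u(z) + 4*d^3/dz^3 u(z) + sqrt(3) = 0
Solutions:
 u(z) = C1 + C2*z + C3*exp(-z/4) + z^4/4 - 4*z^3 + z^2*(48 - sqrt(3)/2)


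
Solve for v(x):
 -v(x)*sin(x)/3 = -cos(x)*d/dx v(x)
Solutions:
 v(x) = C1/cos(x)^(1/3)


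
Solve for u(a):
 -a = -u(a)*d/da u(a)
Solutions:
 u(a) = -sqrt(C1 + a^2)
 u(a) = sqrt(C1 + a^2)


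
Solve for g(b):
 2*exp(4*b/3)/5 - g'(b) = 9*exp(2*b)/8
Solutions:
 g(b) = C1 + 3*exp(4*b/3)/10 - 9*exp(2*b)/16


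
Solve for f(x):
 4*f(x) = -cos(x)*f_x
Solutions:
 f(x) = C1*(sin(x)^2 - 2*sin(x) + 1)/(sin(x)^2 + 2*sin(x) + 1)


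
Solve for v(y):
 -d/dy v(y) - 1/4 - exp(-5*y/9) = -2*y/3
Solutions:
 v(y) = C1 + y^2/3 - y/4 + 9*exp(-5*y/9)/5


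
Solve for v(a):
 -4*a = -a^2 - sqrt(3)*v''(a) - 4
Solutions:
 v(a) = C1 + C2*a - sqrt(3)*a^4/36 + 2*sqrt(3)*a^3/9 - 2*sqrt(3)*a^2/3


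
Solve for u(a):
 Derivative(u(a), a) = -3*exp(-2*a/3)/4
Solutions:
 u(a) = C1 + 9*exp(-2*a/3)/8


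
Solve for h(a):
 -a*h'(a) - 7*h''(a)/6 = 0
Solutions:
 h(a) = C1 + C2*erf(sqrt(21)*a/7)


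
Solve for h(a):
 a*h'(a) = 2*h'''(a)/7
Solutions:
 h(a) = C1 + Integral(C2*airyai(2^(2/3)*7^(1/3)*a/2) + C3*airybi(2^(2/3)*7^(1/3)*a/2), a)


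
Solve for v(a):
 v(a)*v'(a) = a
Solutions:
 v(a) = -sqrt(C1 + a^2)
 v(a) = sqrt(C1 + a^2)


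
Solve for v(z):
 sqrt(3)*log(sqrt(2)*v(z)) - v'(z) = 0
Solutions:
 -2*sqrt(3)*Integral(1/(2*log(_y) + log(2)), (_y, v(z)))/3 = C1 - z


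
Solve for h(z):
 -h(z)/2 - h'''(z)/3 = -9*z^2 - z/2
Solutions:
 h(z) = C3*exp(-2^(2/3)*3^(1/3)*z/2) + 18*z^2 + z + (C1*sin(2^(2/3)*3^(5/6)*z/4) + C2*cos(2^(2/3)*3^(5/6)*z/4))*exp(2^(2/3)*3^(1/3)*z/4)


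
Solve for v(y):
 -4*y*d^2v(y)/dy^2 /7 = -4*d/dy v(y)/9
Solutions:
 v(y) = C1 + C2*y^(16/9)


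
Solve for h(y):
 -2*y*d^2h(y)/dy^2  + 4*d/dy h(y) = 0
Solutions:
 h(y) = C1 + C2*y^3


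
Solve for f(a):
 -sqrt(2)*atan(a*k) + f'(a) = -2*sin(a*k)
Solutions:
 f(a) = C1 - 2*Piecewise((-cos(a*k)/k, Ne(k, 0)), (0, True)) + sqrt(2)*Piecewise((a*atan(a*k) - log(a^2*k^2 + 1)/(2*k), Ne(k, 0)), (0, True))


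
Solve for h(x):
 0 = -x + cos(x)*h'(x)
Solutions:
 h(x) = C1 + Integral(x/cos(x), x)


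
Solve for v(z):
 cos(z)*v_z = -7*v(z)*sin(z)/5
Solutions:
 v(z) = C1*cos(z)^(7/5)


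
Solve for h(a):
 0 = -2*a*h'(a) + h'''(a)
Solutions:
 h(a) = C1 + Integral(C2*airyai(2^(1/3)*a) + C3*airybi(2^(1/3)*a), a)


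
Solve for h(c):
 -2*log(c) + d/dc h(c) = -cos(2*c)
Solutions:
 h(c) = C1 + 2*c*log(c) - 2*c - sin(2*c)/2


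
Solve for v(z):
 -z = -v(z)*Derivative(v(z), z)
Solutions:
 v(z) = -sqrt(C1 + z^2)
 v(z) = sqrt(C1 + z^2)


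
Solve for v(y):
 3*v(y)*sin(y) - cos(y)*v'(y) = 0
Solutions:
 v(y) = C1/cos(y)^3


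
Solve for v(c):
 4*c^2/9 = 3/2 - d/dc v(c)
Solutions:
 v(c) = C1 - 4*c^3/27 + 3*c/2


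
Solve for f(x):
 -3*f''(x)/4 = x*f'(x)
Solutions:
 f(x) = C1 + C2*erf(sqrt(6)*x/3)


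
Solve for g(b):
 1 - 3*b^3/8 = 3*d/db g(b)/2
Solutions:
 g(b) = C1 - b^4/16 + 2*b/3


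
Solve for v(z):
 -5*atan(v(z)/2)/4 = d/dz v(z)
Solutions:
 Integral(1/atan(_y/2), (_y, v(z))) = C1 - 5*z/4


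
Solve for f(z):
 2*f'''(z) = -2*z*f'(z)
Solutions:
 f(z) = C1 + Integral(C2*airyai(-z) + C3*airybi(-z), z)


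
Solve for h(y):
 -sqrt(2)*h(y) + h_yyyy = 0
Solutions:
 h(y) = C1*exp(-2^(1/8)*y) + C2*exp(2^(1/8)*y) + C3*sin(2^(1/8)*y) + C4*cos(2^(1/8)*y)


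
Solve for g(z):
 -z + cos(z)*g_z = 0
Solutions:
 g(z) = C1 + Integral(z/cos(z), z)


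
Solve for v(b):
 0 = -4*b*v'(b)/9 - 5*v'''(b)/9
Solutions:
 v(b) = C1 + Integral(C2*airyai(-10^(2/3)*b/5) + C3*airybi(-10^(2/3)*b/5), b)


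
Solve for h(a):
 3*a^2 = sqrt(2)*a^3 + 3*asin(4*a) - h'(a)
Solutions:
 h(a) = C1 + sqrt(2)*a^4/4 - a^3 + 3*a*asin(4*a) + 3*sqrt(1 - 16*a^2)/4


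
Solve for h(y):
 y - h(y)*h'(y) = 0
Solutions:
 h(y) = -sqrt(C1 + y^2)
 h(y) = sqrt(C1 + y^2)


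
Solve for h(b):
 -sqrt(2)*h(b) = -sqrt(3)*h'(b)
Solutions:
 h(b) = C1*exp(sqrt(6)*b/3)


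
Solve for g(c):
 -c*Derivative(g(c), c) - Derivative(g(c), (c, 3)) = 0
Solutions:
 g(c) = C1 + Integral(C2*airyai(-c) + C3*airybi(-c), c)
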